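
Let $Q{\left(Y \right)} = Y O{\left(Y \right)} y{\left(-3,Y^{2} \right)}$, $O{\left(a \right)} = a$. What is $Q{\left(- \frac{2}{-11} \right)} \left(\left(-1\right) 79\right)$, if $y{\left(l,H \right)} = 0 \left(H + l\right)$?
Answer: $0$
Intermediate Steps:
$y{\left(l,H \right)} = 0$
$Q{\left(Y \right)} = 0$ ($Q{\left(Y \right)} = Y Y 0 = Y^{2} \cdot 0 = 0$)
$Q{\left(- \frac{2}{-11} \right)} \left(\left(-1\right) 79\right) = 0 \left(\left(-1\right) 79\right) = 0 \left(-79\right) = 0$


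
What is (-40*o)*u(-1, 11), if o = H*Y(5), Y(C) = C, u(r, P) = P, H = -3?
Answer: 6600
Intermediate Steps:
o = -15 (o = -3*5 = -15)
(-40*o)*u(-1, 11) = -40*(-15)*11 = 600*11 = 6600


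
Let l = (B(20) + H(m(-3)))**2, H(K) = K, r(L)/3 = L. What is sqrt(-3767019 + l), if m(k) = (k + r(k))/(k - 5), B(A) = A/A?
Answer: I*sqrt(15068051)/2 ≈ 1940.9*I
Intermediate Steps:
B(A) = 1
r(L) = 3*L
m(k) = 4*k/(-5 + k) (m(k) = (k + 3*k)/(k - 5) = (4*k)/(-5 + k) = 4*k/(-5 + k))
l = 25/4 (l = (1 + 4*(-3)/(-5 - 3))**2 = (1 + 4*(-3)/(-8))**2 = (1 + 4*(-3)*(-1/8))**2 = (1 + 3/2)**2 = (5/2)**2 = 25/4 ≈ 6.2500)
sqrt(-3767019 + l) = sqrt(-3767019 + 25/4) = sqrt(-15068051/4) = I*sqrt(15068051)/2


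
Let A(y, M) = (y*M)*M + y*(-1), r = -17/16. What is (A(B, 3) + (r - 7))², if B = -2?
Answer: 148225/256 ≈ 579.00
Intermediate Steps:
r = -17/16 (r = -17*1/16 = -17/16 ≈ -1.0625)
A(y, M) = -y + y*M² (A(y, M) = (M*y)*M - y = y*M² - y = -y + y*M²)
(A(B, 3) + (r - 7))² = (-2*(-1 + 3²) + (-17/16 - 7))² = (-2*(-1 + 9) - 129/16)² = (-2*8 - 129/16)² = (-16 - 129/16)² = (-385/16)² = 148225/256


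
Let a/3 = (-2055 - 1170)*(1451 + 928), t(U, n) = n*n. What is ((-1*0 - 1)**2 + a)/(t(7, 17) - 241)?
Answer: -2877103/6 ≈ -4.7952e+5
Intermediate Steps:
t(U, n) = n**2
a = -23016825 (a = 3*((-2055 - 1170)*(1451 + 928)) = 3*(-3225*2379) = 3*(-7672275) = -23016825)
((-1*0 - 1)**2 + a)/(t(7, 17) - 241) = ((-1*0 - 1)**2 - 23016825)/(17**2 - 241) = ((0 - 1)**2 - 23016825)/(289 - 241) = ((-1)**2 - 23016825)/48 = (1 - 23016825)*(1/48) = -23016824*1/48 = -2877103/6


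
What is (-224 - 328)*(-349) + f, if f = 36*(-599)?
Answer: 171084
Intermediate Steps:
f = -21564
(-224 - 328)*(-349) + f = (-224 - 328)*(-349) - 21564 = -552*(-349) - 21564 = 192648 - 21564 = 171084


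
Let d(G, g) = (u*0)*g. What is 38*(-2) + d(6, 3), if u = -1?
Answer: -76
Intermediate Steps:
d(G, g) = 0 (d(G, g) = (-1*0)*g = 0*g = 0)
38*(-2) + d(6, 3) = 38*(-2) + 0 = -76 + 0 = -76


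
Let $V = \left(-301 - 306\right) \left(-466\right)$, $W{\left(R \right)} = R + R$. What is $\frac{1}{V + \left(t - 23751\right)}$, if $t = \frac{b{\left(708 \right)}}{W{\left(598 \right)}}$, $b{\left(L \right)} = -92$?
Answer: $\frac{13}{3368442} \approx 3.8593 \cdot 10^{-6}$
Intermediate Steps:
$W{\left(R \right)} = 2 R$
$V = 282862$ ($V = \left(-607\right) \left(-466\right) = 282862$)
$t = - \frac{1}{13}$ ($t = - \frac{92}{2 \cdot 598} = - \frac{92}{1196} = \left(-92\right) \frac{1}{1196} = - \frac{1}{13} \approx -0.076923$)
$\frac{1}{V + \left(t - 23751\right)} = \frac{1}{282862 - \frac{308764}{13}} = \frac{1}{\frac{3368442}{13}} = \frac{13}{3368442}$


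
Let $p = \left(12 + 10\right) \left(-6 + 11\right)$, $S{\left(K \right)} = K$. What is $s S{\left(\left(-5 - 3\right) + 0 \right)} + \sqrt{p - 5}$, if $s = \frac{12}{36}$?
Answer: $- \frac{8}{3} + \sqrt{105} \approx 7.5803$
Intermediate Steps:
$s = \frac{1}{3}$ ($s = 12 \cdot \frac{1}{36} = \frac{1}{3} \approx 0.33333$)
$p = 110$ ($p = 22 \cdot 5 = 110$)
$s S{\left(\left(-5 - 3\right) + 0 \right)} + \sqrt{p - 5} = \frac{\left(-5 - 3\right) + 0}{3} + \sqrt{110 - 5} = \frac{-8 + 0}{3} + \sqrt{105} = \frac{1}{3} \left(-8\right) + \sqrt{105} = - \frac{8}{3} + \sqrt{105}$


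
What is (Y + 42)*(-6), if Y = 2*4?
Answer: -300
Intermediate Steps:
Y = 8
(Y + 42)*(-6) = (8 + 42)*(-6) = 50*(-6) = -300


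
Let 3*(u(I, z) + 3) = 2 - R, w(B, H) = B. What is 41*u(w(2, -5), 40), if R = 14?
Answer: -287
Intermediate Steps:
u(I, z) = -7 (u(I, z) = -3 + (2 - 1*14)/3 = -3 + (2 - 14)/3 = -3 + (⅓)*(-12) = -3 - 4 = -7)
41*u(w(2, -5), 40) = 41*(-7) = -287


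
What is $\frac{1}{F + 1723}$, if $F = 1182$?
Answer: $\frac{1}{2905} \approx 0.00034423$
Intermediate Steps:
$\frac{1}{F + 1723} = \frac{1}{1182 + 1723} = \frac{1}{2905}$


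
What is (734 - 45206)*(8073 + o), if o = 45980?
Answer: -2403845016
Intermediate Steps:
(734 - 45206)*(8073 + o) = (734 - 45206)*(8073 + 45980) = -44472*54053 = -2403845016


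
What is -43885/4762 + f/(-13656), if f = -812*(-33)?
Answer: -15143669/1354789 ≈ -11.178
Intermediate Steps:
f = 26796
-43885/4762 + f/(-13656) = -43885/4762 + 26796/(-13656) = -43885*1/4762 + 26796*(-1/13656) = -43885/4762 - 2233/1138 = -15143669/1354789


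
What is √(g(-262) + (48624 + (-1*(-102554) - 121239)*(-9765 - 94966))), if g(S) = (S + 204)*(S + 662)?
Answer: √1956924159 ≈ 44237.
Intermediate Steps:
g(S) = (204 + S)*(662 + S)
√(g(-262) + (48624 + (-1*(-102554) - 121239)*(-9765 - 94966))) = √((135048 + (-262)² + 866*(-262)) + (48624 + (-1*(-102554) - 121239)*(-9765 - 94966))) = √((135048 + 68644 - 226892) + (48624 + (102554 - 121239)*(-104731))) = √(-23200 + (48624 - 18685*(-104731))) = √(-23200 + (48624 + 1956898735)) = √(-23200 + 1956947359) = √1956924159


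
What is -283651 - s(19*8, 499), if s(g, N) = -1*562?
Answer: -283089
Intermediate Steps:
s(g, N) = -562
-283651 - s(19*8, 499) = -283651 - 1*(-562) = -283651 + 562 = -283089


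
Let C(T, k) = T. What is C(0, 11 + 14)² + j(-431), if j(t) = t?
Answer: -431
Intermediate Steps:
C(0, 11 + 14)² + j(-431) = 0² - 431 = 0 - 431 = -431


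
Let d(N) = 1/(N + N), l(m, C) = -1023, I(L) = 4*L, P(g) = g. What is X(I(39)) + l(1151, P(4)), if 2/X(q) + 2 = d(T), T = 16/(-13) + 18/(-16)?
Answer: -277478/271 ≈ -1023.9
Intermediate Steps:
T = -245/104 (T = 16*(-1/13) + 18*(-1/16) = -16/13 - 9/8 = -245/104 ≈ -2.3558)
d(N) = 1/(2*N)
X(q) = -245/271 (X(q) = 2/(-2 + 1/(2*(-245/104))) = 2/(-2 + (1/2)*(-104/245)) = 2/(-2 - 52/245) = 2/(-542/245) = 2*(-245/542) = -245/271)
X(I(39)) + l(1151, P(4)) = -245/271 - 1023 = -277478/271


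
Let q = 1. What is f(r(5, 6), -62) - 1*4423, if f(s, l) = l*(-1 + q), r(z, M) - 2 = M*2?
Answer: -4423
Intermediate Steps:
r(z, M) = 2 + 2*M (r(z, M) = 2 + M*2 = 2 + 2*M)
f(s, l) = 0 (f(s, l) = l*(-1 + 1) = l*0 = 0)
f(r(5, 6), -62) - 1*4423 = 0 - 1*4423 = 0 - 4423 = -4423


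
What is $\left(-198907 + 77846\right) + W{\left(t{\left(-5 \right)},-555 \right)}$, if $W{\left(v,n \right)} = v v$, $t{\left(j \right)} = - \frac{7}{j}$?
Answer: $- \frac{3026476}{25} \approx -1.2106 \cdot 10^{5}$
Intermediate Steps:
$W{\left(v,n \right)} = v^{2}$
$\left(-198907 + 77846\right) + W{\left(t{\left(-5 \right)},-555 \right)} = \left(-198907 + 77846\right) + \left(- \frac{7}{-5}\right)^{2} = -121061 + \left(\left(-7\right) \left(- \frac{1}{5}\right)\right)^{2} = -121061 + \left(\frac{7}{5}\right)^{2} = -121061 + \frac{49}{25} = - \frac{3026476}{25}$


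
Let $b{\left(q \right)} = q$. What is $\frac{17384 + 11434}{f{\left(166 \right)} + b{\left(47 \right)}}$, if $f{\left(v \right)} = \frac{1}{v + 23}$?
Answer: $\frac{2723301}{4442} \approx 613.08$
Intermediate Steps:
$f{\left(v \right)} = \frac{1}{23 + v}$
$\frac{17384 + 11434}{f{\left(166 \right)} + b{\left(47 \right)}} = \frac{17384 + 11434}{\frac{1}{23 + 166} + 47} = \frac{28818}{\frac{1}{189} + 47} = \frac{28818}{\frac{8884}{189}} = 28818 \cdot \frac{189}{8884} = \frac{2723301}{4442}$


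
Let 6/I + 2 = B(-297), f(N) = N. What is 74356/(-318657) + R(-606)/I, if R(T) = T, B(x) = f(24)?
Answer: -708130210/318657 ≈ -2222.2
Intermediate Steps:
B(x) = 24
I = 3/11 (I = 6/(-2 + 24) = 6/22 = 6*(1/22) = 3/11 ≈ 0.27273)
74356/(-318657) + R(-606)/I = 74356/(-318657) - 606/3/11 = 74356*(-1/318657) - 606*11/3 = -74356/318657 - 2222 = -708130210/318657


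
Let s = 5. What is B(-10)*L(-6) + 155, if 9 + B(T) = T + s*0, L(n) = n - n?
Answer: 155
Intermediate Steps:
L(n) = 0
B(T) = -9 + T (B(T) = -9 + (T + 5*0) = -9 + (T + 0) = -9 + T)
B(-10)*L(-6) + 155 = (-9 - 10)*0 + 155 = -19*0 + 155 = 0 + 155 = 155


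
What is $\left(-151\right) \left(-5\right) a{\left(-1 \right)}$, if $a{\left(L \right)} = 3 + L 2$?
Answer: $755$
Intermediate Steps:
$a{\left(L \right)} = 3 + 2 L$
$\left(-151\right) \left(-5\right) a{\left(-1 \right)} = \left(-151\right) \left(-5\right) \left(3 + 2 \left(-1\right)\right) = 755 \left(3 - 2\right) = 755 \cdot 1 = 755$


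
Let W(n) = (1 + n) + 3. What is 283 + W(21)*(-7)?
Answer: 108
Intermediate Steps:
W(n) = 4 + n
283 + W(21)*(-7) = 283 + (4 + 21)*(-7) = 283 + 25*(-7) = 283 - 175 = 108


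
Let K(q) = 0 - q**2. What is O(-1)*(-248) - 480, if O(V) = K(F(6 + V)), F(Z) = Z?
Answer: 5720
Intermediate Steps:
K(q) = -q**2
O(V) = -(6 + V)**2
O(-1)*(-248) - 480 = -(6 - 1)**2*(-248) - 480 = -1*5**2*(-248) - 480 = -1*25*(-248) - 480 = -25*(-248) - 480 = 6200 - 480 = 5720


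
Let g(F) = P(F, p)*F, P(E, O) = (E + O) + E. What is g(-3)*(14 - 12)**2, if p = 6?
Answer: 0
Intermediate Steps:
P(E, O) = O + 2*E
g(F) = F*(6 + 2*F) (g(F) = (6 + 2*F)*F = F*(6 + 2*F))
g(-3)*(14 - 12)**2 = (2*(-3)*(3 - 3))*(14 - 12)**2 = (2*(-3)*0)*2**2 = 0*4 = 0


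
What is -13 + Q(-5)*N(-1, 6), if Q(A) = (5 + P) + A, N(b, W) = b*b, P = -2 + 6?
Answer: -9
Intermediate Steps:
P = 4
N(b, W) = b**2
Q(A) = 9 + A (Q(A) = (5 + 4) + A = 9 + A)
-13 + Q(-5)*N(-1, 6) = -13 + (9 - 5)*(-1)**2 = -13 + 4*1 = -13 + 4 = -9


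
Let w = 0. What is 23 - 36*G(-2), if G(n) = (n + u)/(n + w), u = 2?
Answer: 23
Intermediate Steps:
G(n) = (2 + n)/n (G(n) = (n + 2)/(n + 0) = (2 + n)/n)
23 - 36*G(-2) = 23 - 36*(2 - 2)/(-2) = 23 - (-18)*0 = 23 - 36*0 = 23 + 0 = 23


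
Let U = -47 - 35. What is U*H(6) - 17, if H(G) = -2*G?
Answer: 967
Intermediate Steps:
U = -82
U*H(6) - 17 = -(-164)*6 - 17 = -82*(-12) - 17 = 984 - 17 = 967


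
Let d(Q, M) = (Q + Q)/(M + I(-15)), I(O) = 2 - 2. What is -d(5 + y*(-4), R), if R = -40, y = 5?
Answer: -¾ ≈ -0.75000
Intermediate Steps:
I(O) = 0
d(Q, M) = 2*Q/M (d(Q, M) = (Q + Q)/(M + 0) = (2*Q)/M = 2*Q/M)
-d(5 + y*(-4), R) = -2*(5 + 5*(-4))/(-40) = -2*(5 - 20)*(-1)/40 = -2*(-15)*(-1)/40 = -1*¾ = -¾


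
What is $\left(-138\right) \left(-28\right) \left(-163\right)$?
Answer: $-629832$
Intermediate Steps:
$\left(-138\right) \left(-28\right) \left(-163\right) = 3864 \left(-163\right) = -629832$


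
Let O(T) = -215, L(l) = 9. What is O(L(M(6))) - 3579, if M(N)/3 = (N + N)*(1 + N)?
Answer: -3794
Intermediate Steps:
M(N) = 6*N*(1 + N) (M(N) = 3*((N + N)*(1 + N)) = 3*((2*N)*(1 + N)) = 3*(2*N*(1 + N)) = 6*N*(1 + N))
O(L(M(6))) - 3579 = -215 - 3579 = -3794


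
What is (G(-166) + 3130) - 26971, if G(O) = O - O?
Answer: -23841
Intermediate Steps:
G(O) = 0
(G(-166) + 3130) - 26971 = (0 + 3130) - 26971 = 3130 - 26971 = -23841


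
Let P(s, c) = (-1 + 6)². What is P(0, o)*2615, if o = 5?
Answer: 65375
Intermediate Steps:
P(s, c) = 25 (P(s, c) = 5² = 25)
P(0, o)*2615 = 25*2615 = 65375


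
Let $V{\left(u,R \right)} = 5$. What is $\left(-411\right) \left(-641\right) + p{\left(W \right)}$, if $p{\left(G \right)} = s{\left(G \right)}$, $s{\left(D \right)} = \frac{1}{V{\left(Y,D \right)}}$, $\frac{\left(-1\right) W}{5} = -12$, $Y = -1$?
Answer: $\frac{1317256}{5} \approx 2.6345 \cdot 10^{5}$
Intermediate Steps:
$W = 60$ ($W = \left(-5\right) \left(-12\right) = 60$)
$s{\left(D \right)} = \frac{1}{5}$
$p{\left(G \right)} = \frac{1}{5}$
$\left(-411\right) \left(-641\right) + p{\left(W \right)} = \left(-411\right) \left(-641\right) + \frac{1}{5} = 263451 + \frac{1}{5} = \frac{1317256}{5}$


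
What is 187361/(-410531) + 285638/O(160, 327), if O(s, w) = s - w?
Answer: -117294543065/68558677 ≈ -1710.9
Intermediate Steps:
187361/(-410531) + 285638/O(160, 327) = 187361/(-410531) + 285638/(160 - 1*327) = 187361*(-1/410531) + 285638/(160 - 327) = -187361/410531 + 285638/(-167) = -187361/410531 + 285638*(-1/167) = -187361/410531 - 285638/167 = -117294543065/68558677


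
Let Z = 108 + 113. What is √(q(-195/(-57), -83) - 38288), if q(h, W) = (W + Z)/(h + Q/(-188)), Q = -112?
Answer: I*√492193153514/3587 ≈ 195.59*I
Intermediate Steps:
Z = 221
q(h, W) = (221 + W)/(28/47 + h) (q(h, W) = (W + 221)/(h - 112/(-188)) = (221 + W)/(h - 112*(-1/188)) = (221 + W)/(h + 28/47) = (221 + W)/(28/47 + h))
√(q(-195/(-57), -83) - 38288) = √(47*(221 - 83)/(28 + 47*(-195/(-57))) - 38288) = √(47*138/(28 + 47*(-195*(-1/57))) - 38288) = √(47*138/(28 + 47*(65/19)) - 38288) = √(47*138/(28 + 3055/19) - 38288) = √(47*138/(3587/19) - 38288) = √(47*(19/3587)*138 - 38288) = √(123234/3587 - 38288) = √(-137215822/3587) = I*√492193153514/3587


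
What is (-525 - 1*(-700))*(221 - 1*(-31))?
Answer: 44100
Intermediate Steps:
(-525 - 1*(-700))*(221 - 1*(-31)) = (-525 + 700)*(221 + 31) = 175*252 = 44100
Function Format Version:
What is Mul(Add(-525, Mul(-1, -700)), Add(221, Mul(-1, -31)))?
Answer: 44100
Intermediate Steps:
Mul(Add(-525, Mul(-1, -700)), Add(221, Mul(-1, -31))) = Mul(Add(-525, 700), Add(221, 31)) = Mul(175, 252) = 44100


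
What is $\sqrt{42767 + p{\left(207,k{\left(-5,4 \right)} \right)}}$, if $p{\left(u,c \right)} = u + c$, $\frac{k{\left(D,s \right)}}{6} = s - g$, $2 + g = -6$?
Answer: $\sqrt{43046} \approx 207.48$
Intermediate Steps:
$g = -8$ ($g = -2 - 6 = -8$)
$k{\left(D,s \right)} = 48 + 6 s$ ($k{\left(D,s \right)} = 6 \left(s - -8\right) = 6 \left(s + 8\right) = 6 \left(8 + s\right) = 48 + 6 s$)
$p{\left(u,c \right)} = c + u$
$\sqrt{42767 + p{\left(207,k{\left(-5,4 \right)} \right)}} = \sqrt{42767 + \left(\left(48 + 6 \cdot 4\right) + 207\right)} = \sqrt{42767 + \left(\left(48 + 24\right) + 207\right)} = \sqrt{42767 + \left(72 + 207\right)} = \sqrt{42767 + 279} = \sqrt{43046}$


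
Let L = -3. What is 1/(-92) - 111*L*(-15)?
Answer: -459541/92 ≈ -4995.0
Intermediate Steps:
1/(-92) - 111*L*(-15) = 1/(-92) - (-333)*(-15) = -1/92 - 111*45 = -1/92 - 4995 = -459541/92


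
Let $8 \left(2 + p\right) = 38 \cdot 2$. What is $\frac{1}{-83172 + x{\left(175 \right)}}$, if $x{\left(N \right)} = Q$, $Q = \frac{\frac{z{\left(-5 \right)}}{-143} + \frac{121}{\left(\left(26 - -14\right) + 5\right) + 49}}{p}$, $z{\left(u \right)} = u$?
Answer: $- \frac{100815}{8384967407} \approx -1.2023 \cdot 10^{-5}$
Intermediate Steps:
$p = \frac{15}{2}$ ($p = -2 + \frac{38 \cdot 2}{8} = -2 + \frac{1}{8} \cdot 76 = -2 + \frac{19}{2} = \frac{15}{2} \approx 7.5$)
$Q = \frac{17773}{100815}$ ($Q = \frac{- \frac{5}{-143} + \frac{121}{\left(\left(26 - -14\right) + 5\right) + 49}}{\frac{15}{2}} = \left(\left(-5\right) \left(- \frac{1}{143}\right) + \frac{121}{\left(\left(26 + 14\right) + 5\right) + 49}\right) \frac{2}{15} = \left(\frac{5}{143} + \frac{121}{\left(40 + 5\right) + 49}\right) \frac{2}{15} = \left(\frac{5}{143} + \frac{121}{45 + 49}\right) \frac{2}{15} = \left(\frac{5}{143} + \frac{121}{94}\right) \frac{2}{15} = \frac{17773}{13442} \cdot \frac{2}{15} = \frac{17773}{100815} \approx 0.17629$)
$x{\left(N \right)} = \frac{17773}{100815}$
$\frac{1}{-83172 + x{\left(175 \right)}} = \frac{1}{-83172 + \frac{17773}{100815}} = \frac{1}{- \frac{8384967407}{100815}} = - \frac{100815}{8384967407}$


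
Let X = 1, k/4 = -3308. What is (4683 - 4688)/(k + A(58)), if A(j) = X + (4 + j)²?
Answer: 5/9387 ≈ 0.00053265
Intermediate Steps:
k = -13232 (k = 4*(-3308) = -13232)
A(j) = 1 + (4 + j)²
(4683 - 4688)/(k + A(58)) = (4683 - 4688)/(-13232 + (1 + (4 + 58)²)) = -5/(-13232 + (1 + 62²)) = -5/(-13232 + (1 + 3844)) = -5/(-13232 + 3845) = -5/(-9387) = -5*(-1/9387) = 5/9387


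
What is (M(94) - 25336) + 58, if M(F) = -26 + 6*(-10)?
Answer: -25364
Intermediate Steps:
M(F) = -86 (M(F) = -26 - 60 = -86)
(M(94) - 25336) + 58 = (-86 - 25336) + 58 = -25422 + 58 = -25364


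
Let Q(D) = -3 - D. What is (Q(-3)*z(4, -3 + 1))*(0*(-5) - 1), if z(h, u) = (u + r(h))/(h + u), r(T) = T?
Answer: 0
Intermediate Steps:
z(h, u) = 1 (z(h, u) = (u + h)/(h + u) = (h + u)/(h + u) = 1)
(Q(-3)*z(4, -3 + 1))*(0*(-5) - 1) = ((-3 - 1*(-3))*1)*(0*(-5) - 1) = ((-3 + 3)*1)*(0 - 1) = (0*1)*(-1) = 0*(-1) = 0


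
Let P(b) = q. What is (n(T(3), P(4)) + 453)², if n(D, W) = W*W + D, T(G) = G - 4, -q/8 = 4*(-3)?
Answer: 93470224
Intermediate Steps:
q = 96 (q = -32*(-3) = -8*(-12) = 96)
P(b) = 96
T(G) = -4 + G
n(D, W) = D + W² (n(D, W) = W² + D = D + W²)
(n(T(3), P(4)) + 453)² = (((-4 + 3) + 96²) + 453)² = ((-1 + 9216) + 453)² = (9215 + 453)² = 9668² = 93470224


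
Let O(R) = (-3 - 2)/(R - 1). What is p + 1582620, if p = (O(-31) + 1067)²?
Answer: 2786757081/1024 ≈ 2.7214e+6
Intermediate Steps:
O(R) = -5/(-1 + R)
p = 1166154201/1024 (p = (-5/(-1 - 31) + 1067)² = (-5/(-32) + 1067)² = (-5*(-1/32) + 1067)² = (5/32 + 1067)² = (34149/32)² = 1166154201/1024 ≈ 1.1388e+6)
p + 1582620 = 1166154201/1024 + 1582620 = 2786757081/1024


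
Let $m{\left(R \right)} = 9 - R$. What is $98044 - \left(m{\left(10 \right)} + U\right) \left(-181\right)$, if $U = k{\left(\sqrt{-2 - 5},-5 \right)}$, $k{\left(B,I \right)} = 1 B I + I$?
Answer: $96958 - 905 i \sqrt{7} \approx 96958.0 - 2394.4 i$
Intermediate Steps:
$k{\left(B,I \right)} = I + B I$ ($k{\left(B,I \right)} = B I + I = I + B I$)
$U = -5 - 5 i \sqrt{7}$ ($U = - 5 \left(1 + \sqrt{-2 - 5}\right) = - 5 \left(1 + \sqrt{-7}\right) = - 5 \left(1 + i \sqrt{7}\right) = -5 - 5 i \sqrt{7} \approx -5.0 - 13.229 i$)
$98044 - \left(m{\left(10 \right)} + U\right) \left(-181\right) = 98044 - \left(\left(9 - 10\right) - \left(5 + 5 i \sqrt{7}\right)\right) \left(-181\right) = 98044 - \left(-1 - \left(5 + 5 i \sqrt{7}\right)\right) \left(-181\right) = 98044 - \left(-6 - 5 i \sqrt{7}\right) \left(-181\right) = 98044 - \left(1086 + 905 i \sqrt{7}\right) = 96958 - 905 i \sqrt{7}$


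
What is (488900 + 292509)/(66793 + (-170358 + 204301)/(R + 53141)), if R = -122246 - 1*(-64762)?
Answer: 3393659287/290048056 ≈ 11.700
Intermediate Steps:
R = -57484 (R = -122246 + 64762 = -57484)
(488900 + 292509)/(66793 + (-170358 + 204301)/(R + 53141)) = (488900 + 292509)/(66793 + (-170358 + 204301)/(-57484 + 53141)) = 781409/(66793 + 33943/(-4343)) = 781409/(66793 + 33943*(-1/4343)) = 781409/(66793 - 33943/4343) = 781409/(290048056/4343) = 781409*(4343/290048056) = 3393659287/290048056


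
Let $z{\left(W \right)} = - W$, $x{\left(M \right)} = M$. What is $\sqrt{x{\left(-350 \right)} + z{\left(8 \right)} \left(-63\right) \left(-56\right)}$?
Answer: $i \sqrt{28574} \approx 169.04 i$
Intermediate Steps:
$\sqrt{x{\left(-350 \right)} + z{\left(8 \right)} \left(-63\right) \left(-56\right)} = \sqrt{-350 + \left(-1\right) 8 \left(-63\right) \left(-56\right)} = \sqrt{-350 + \left(-8\right) \left(-63\right) \left(-56\right)} = \sqrt{-350 + 504 \left(-56\right)} = \sqrt{-350 - 28224} = \sqrt{-28574} = i \sqrt{28574}$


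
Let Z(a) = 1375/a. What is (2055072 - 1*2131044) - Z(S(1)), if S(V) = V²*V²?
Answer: -77347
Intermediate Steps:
S(V) = V⁴
(2055072 - 1*2131044) - Z(S(1)) = (2055072 - 1*2131044) - 1375/(1⁴) = (2055072 - 2131044) - 1375/1 = -75972 - 1375 = -77347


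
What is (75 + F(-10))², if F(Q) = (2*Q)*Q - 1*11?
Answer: 69696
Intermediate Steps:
F(Q) = -11 + 2*Q² (F(Q) = 2*Q² - 11 = -11 + 2*Q²)
(75 + F(-10))² = (75 + (-11 + 2*(-10)²))² = (75 + (-11 + 2*100))² = (75 + (-11 + 200))² = (75 + 189)² = 264² = 69696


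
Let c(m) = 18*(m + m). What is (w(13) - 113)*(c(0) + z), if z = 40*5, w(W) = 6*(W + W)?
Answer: 8600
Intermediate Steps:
w(W) = 12*W (w(W) = 6*(2*W) = 12*W)
c(m) = 36*m (c(m) = 18*(2*m) = 36*m)
z = 200
(w(13) - 113)*(c(0) + z) = (12*13 - 113)*(36*0 + 200) = (156 - 113)*(0 + 200) = 43*200 = 8600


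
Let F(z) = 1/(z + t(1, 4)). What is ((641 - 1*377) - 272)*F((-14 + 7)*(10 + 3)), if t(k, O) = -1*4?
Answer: 8/95 ≈ 0.084211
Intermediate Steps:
t(k, O) = -4
F(z) = 1/(-4 + z) (F(z) = 1/(z - 4) = 1/(-4 + z))
((641 - 1*377) - 272)*F((-14 + 7)*(10 + 3)) = ((641 - 1*377) - 272)/(-4 + (-14 + 7)*(10 + 3)) = ((641 - 377) - 272)/(-4 - 7*13) = (264 - 272)/(-4 - 91) = -8/(-95) = -8*(-1/95) = 8/95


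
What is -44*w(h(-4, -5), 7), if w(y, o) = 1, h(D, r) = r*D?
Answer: -44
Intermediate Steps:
h(D, r) = D*r
-44*w(h(-4, -5), 7) = -44*1 = -44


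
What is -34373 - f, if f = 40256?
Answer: -74629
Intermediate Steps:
-34373 - f = -34373 - 1*40256 = -34373 - 40256 = -74629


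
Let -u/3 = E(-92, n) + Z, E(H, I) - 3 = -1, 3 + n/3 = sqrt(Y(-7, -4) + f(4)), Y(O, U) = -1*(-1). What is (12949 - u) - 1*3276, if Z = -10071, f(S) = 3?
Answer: -20534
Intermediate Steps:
Y(O, U) = 1
n = -3 (n = -9 + 3*sqrt(1 + 3) = -9 + 3*sqrt(4) = -9 + 3*2 = -9 + 6 = -3)
E(H, I) = 2 (E(H, I) = 3 - 1 = 2)
u = 30207 (u = -3*(2 - 10071) = -3*(-10069) = 30207)
(12949 - u) - 1*3276 = (12949 - 1*30207) - 1*3276 = (12949 - 30207) - 3276 = -17258 - 3276 = -20534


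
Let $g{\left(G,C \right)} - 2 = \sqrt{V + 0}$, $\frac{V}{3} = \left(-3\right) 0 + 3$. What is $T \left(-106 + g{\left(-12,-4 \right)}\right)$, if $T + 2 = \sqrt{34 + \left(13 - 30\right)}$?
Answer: $202 - 101 \sqrt{17} \approx -214.43$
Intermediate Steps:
$T = -2 + \sqrt{17}$ ($T = -2 + \sqrt{34 + \left(13 - 30\right)} = -2 + \sqrt{34 - 17} = -2 + \sqrt{17} \approx 2.1231$)
$V = 9$ ($V = 3 \left(\left(-3\right) 0 + 3\right) = 3 \left(0 + 3\right) = 3 \cdot 3 = 9$)
$g{\left(G,C \right)} = 5$ ($g{\left(G,C \right)} = 2 + \sqrt{9 + 0} = 2 + \sqrt{9} = 2 + 3 = 5$)
$T \left(-106 + g{\left(-12,-4 \right)}\right) = \left(-2 + \sqrt{17}\right) \left(-106 + 5\right) = \left(-2 + \sqrt{17}\right) \left(-101\right) = 202 - 101 \sqrt{17}$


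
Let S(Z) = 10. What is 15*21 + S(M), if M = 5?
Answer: 325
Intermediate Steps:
15*21 + S(M) = 15*21 + 10 = 315 + 10 = 325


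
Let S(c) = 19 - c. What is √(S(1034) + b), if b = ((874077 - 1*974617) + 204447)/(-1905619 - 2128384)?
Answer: 2*I*√4129424267054714/4034003 ≈ 31.859*I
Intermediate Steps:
b = -103907/4034003 (b = ((874077 - 974617) + 204447)/(-4034003) = (-100540 + 204447)*(-1/4034003) = 103907*(-1/4034003) = -103907/4034003 ≈ -0.025758)
√(S(1034) + b) = √((19 - 1*1034) - 103907/4034003) = √((19 - 1034) - 103907/4034003) = √(-1015 - 103907/4034003) = √(-4094616952/4034003) = 2*I*√4129424267054714/4034003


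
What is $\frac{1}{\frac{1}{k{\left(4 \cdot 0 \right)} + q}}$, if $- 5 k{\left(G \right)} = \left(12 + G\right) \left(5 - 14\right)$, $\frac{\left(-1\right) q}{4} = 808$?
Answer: $- \frac{16052}{5} \approx -3210.4$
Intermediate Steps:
$q = -3232$ ($q = \left(-4\right) 808 = -3232$)
$k{\left(G \right)} = \frac{108}{5} + \frac{9 G}{5}$ ($k{\left(G \right)} = - \frac{\left(12 + G\right) \left(5 - 14\right)}{5} = - \frac{\left(12 + G\right) \left(-9\right)}{5} = - \frac{-108 - 9 G}{5} = \frac{108}{5} + \frac{9 G}{5}$)
$\frac{1}{\frac{1}{k{\left(4 \cdot 0 \right)} + q}} = \frac{1}{\frac{1}{\left(\frac{108}{5} + \frac{9 \cdot 4 \cdot 0}{5}\right) - 3232}} = \frac{1}{\frac{1}{\left(\frac{108}{5} + \frac{9}{5} \cdot 0\right) - 3232}} = \frac{1}{\frac{1}{\left(\frac{108}{5} + 0\right) - 3232}} = \frac{1}{\frac{1}{\frac{108}{5} - 3232}} = \frac{1}{\frac{1}{- \frac{16052}{5}}} = \frac{1}{- \frac{5}{16052}} = - \frac{16052}{5}$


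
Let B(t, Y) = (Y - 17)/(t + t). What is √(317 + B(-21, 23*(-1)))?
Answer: √140217/21 ≈ 17.831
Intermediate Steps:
B(t, Y) = (-17 + Y)/(2*t) (B(t, Y) = (-17 + Y)/((2*t)) = (-17 + Y)*(1/(2*t)) = (-17 + Y)/(2*t))
√(317 + B(-21, 23*(-1))) = √(317 + (½)*(-17 + 23*(-1))/(-21)) = √(317 + (½)*(-1/21)*(-17 - 23)) = √(317 + (½)*(-1/21)*(-40)) = √(317 + 20/21) = √(6677/21) = √140217/21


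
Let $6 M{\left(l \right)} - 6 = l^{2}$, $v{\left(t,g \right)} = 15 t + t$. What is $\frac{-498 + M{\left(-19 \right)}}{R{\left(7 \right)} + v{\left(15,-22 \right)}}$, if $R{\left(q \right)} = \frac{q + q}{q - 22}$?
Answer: $- \frac{13105}{7172} \approx -1.8272$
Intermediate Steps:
$R{\left(q \right)} = \frac{2 q}{-22 + q}$
$v{\left(t,g \right)} = 16 t$
$M{\left(l \right)} = 1 + \frac{l^{2}}{6}$
$\frac{-498 + M{\left(-19 \right)}}{R{\left(7 \right)} + v{\left(15,-22 \right)}} = \frac{-498 + \left(1 + \frac{\left(-19\right)^{2}}{6}\right)}{2 \cdot 7 \frac{1}{-22 + 7} + 16 \cdot 15} = \frac{-498 + \left(1 + \frac{1}{6} \cdot 361\right)}{2 \cdot 7 \frac{1}{-15} + 240} = \frac{-498 + \left(1 + \frac{361}{6}\right)}{2 \cdot 7 \left(- \frac{1}{15}\right) + 240} = \frac{-498 + \frac{367}{6}}{- \frac{14}{15} + 240} = - \frac{2621}{6 \cdot \frac{3586}{15}} = \left(- \frac{2621}{6}\right) \frac{15}{3586} = - \frac{13105}{7172}$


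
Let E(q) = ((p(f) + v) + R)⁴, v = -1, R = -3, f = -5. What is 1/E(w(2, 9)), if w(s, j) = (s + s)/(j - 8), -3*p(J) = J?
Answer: 81/2401 ≈ 0.033736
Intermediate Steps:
p(J) = -J/3
w(s, j) = 2*s/(-8 + j) (w(s, j) = (2*s)/(-8 + j) = 2*s/(-8 + j))
E(q) = 2401/81 (E(q) = ((-⅓*(-5) - 1) - 3)⁴ = ((5/3 - 1) - 3)⁴ = (⅔ - 3)⁴ = (-7/3)⁴ = 2401/81)
1/E(w(2, 9)) = 1/(2401/81) = 81/2401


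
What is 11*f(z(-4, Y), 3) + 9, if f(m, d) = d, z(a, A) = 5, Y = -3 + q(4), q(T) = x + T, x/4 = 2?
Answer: 42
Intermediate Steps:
x = 8 (x = 4*2 = 8)
q(T) = 8 + T
Y = 9 (Y = -3 + (8 + 4) = -3 + 12 = 9)
11*f(z(-4, Y), 3) + 9 = 11*3 + 9 = 33 + 9 = 42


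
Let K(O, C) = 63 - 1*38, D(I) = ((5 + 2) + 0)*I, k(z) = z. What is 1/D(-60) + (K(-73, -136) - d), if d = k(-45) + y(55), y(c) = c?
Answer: 6299/420 ≈ 14.998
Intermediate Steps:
D(I) = 7*I (D(I) = (7 + 0)*I = 7*I)
K(O, C) = 25 (K(O, C) = 63 - 38 = 25)
d = 10 (d = -45 + 55 = 10)
1/D(-60) + (K(-73, -136) - d) = 1/(7*(-60)) + (25 - 1*10) = 1/(-420) + (25 - 10) = -1/420 + 15 = 6299/420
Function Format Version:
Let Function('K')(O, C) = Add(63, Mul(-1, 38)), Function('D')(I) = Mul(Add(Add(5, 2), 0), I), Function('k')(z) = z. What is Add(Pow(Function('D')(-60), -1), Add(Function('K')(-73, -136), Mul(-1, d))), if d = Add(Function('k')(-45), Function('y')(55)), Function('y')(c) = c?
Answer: Rational(6299, 420) ≈ 14.998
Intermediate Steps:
Function('D')(I) = Mul(7, I) (Function('D')(I) = Mul(Add(7, 0), I) = Mul(7, I))
Function('K')(O, C) = 25 (Function('K')(O, C) = Add(63, -38) = 25)
d = 10 (d = Add(-45, 55) = 10)
Add(Pow(Function('D')(-60), -1), Add(Function('K')(-73, -136), Mul(-1, d))) = Add(Pow(Mul(7, -60), -1), Add(25, Mul(-1, 10))) = Add(Pow(-420, -1), Add(25, -10)) = Add(Rational(-1, 420), 15) = Rational(6299, 420)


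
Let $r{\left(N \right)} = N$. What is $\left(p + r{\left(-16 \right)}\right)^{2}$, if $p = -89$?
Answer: $11025$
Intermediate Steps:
$\left(p + r{\left(-16 \right)}\right)^{2} = \left(-89 - 16\right)^{2} = \left(-105\right)^{2} = 11025$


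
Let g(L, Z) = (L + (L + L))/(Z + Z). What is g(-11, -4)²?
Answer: 1089/64 ≈ 17.016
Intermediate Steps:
g(L, Z) = 3*L/(2*Z) (g(L, Z) = (L + 2*L)/((2*Z)) = (3*L)*(1/(2*Z)) = 3*L/(2*Z))
g(-11, -4)² = ((3/2)*(-11)/(-4))² = ((3/2)*(-11)*(-¼))² = (33/8)² = 1089/64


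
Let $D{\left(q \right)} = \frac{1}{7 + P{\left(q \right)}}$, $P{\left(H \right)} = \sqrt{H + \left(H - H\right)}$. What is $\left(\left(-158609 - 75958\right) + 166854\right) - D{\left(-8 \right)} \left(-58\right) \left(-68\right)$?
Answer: $\frac{- 135426 \sqrt{2} + 477935 i}{- 7 i + 2 \sqrt{2}} \approx -68197.0 + 195.71 i$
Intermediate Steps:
$P{\left(H \right)} = \sqrt{H}$ ($P{\left(H \right)} = \sqrt{H + 0} = \sqrt{H}$)
$D{\left(q \right)} = \frac{1}{7 + \sqrt{q}}$
$\left(\left(-158609 - 75958\right) + 166854\right) - D{\left(-8 \right)} \left(-58\right) \left(-68\right) = \left(\left(-158609 - 75958\right) + 166854\right) - \frac{1}{7 + \sqrt{-8}} \left(-58\right) \left(-68\right) = \left(-234567 + 166854\right) - \frac{1}{7 + 2 i \sqrt{2}} \left(-58\right) \left(-68\right) = -67713 - - \frac{58}{7 + 2 i \sqrt{2}} \left(-68\right) = -67713 - \frac{3944}{7 + 2 i \sqrt{2}}$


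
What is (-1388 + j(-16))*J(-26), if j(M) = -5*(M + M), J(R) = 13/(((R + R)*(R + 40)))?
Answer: 307/14 ≈ 21.929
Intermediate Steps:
J(R) = 13/(2*R*(40 + R)) (J(R) = 13/(((2*R)*(40 + R))) = 13/((2*R*(40 + R))) = 13*(1/(2*R*(40 + R))) = 13/(2*R*(40 + R)))
j(M) = -10*M
(-1388 + j(-16))*J(-26) = (-1388 - 10*(-16))*((13/2)/(-26*(40 - 26))) = (-1388 + 160)*((13/2)*(-1/26)/14) = -7982*(-1)/(26*14) = -1228*(-1/56) = 307/14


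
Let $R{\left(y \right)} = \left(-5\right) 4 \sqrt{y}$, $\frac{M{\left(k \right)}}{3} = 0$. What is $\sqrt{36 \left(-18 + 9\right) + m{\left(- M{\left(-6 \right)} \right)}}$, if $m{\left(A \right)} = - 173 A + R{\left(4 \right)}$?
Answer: $2 i \sqrt{91} \approx 19.079 i$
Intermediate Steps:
$M{\left(k \right)} = 0$ ($M{\left(k \right)} = 3 \cdot 0 = 0$)
$R{\left(y \right)} = - 20 \sqrt{y}$
$m{\left(A \right)} = -40 - 173 A$ ($m{\left(A \right)} = - 173 A - 20 \sqrt{4} = - 173 A - 40 = -40 - 173 A$)
$\sqrt{36 \left(-18 + 9\right) + m{\left(- M{\left(-6 \right)} \right)}} = \sqrt{36 \left(-18 + 9\right) - \left(40 + 173 \left(\left(-1\right) 0\right)\right)} = \sqrt{36 \left(-9\right) - 40} = \sqrt{-324 + \left(-40 + 0\right)} = \sqrt{-324 - 40} = \sqrt{-364} = 2 i \sqrt{91}$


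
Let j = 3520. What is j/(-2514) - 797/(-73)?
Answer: 873349/91761 ≈ 9.5177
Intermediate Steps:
j/(-2514) - 797/(-73) = 3520/(-2514) - 797/(-73) = 3520*(-1/2514) - 797*(-1/73) = -1760/1257 + 797/73 = 873349/91761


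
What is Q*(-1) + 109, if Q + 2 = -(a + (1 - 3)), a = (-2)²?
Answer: 113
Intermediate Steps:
a = 4
Q = -4 (Q = -2 - (4 + (1 - 3)) = -2 - (4 - 2) = -2 - 1*2 = -2 - 2 = -4)
Q*(-1) + 109 = -4*(-1) + 109 = 4 + 109 = 113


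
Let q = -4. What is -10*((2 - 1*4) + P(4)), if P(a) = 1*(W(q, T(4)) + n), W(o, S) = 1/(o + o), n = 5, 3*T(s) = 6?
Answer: -115/4 ≈ -28.750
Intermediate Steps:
T(s) = 2 (T(s) = (1/3)*6 = 2)
W(o, S) = 1/(2*o)
P(a) = 39/8 (P(a) = 1*((1/2)/(-4) + 5) = 1*((1/2)*(-1/4) + 5) = 1*(-1/8 + 5) = 1*(39/8) = 39/8)
-10*((2 - 1*4) + P(4)) = -10*((2 - 1*4) + 39/8) = -10*((2 - 4) + 39/8) = -10*(-2 + 39/8) = -10*23/8 = -115/4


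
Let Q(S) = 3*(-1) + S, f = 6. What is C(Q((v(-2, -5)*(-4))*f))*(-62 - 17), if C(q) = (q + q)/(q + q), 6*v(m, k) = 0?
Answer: -79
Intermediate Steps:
v(m, k) = 0 (v(m, k) = (⅙)*0 = 0)
Q(S) = -3 + S
C(q) = 1 (C(q) = (2*q)/((2*q)) = (2*q)*(1/(2*q)) = 1)
C(Q((v(-2, -5)*(-4))*f))*(-62 - 17) = 1*(-62 - 17) = 1*(-79) = -79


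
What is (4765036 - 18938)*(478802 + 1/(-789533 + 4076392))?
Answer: 7469193858170540062/3286859 ≈ 2.2724e+12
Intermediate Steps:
(4765036 - 18938)*(478802 + 1/(-789533 + 4076392)) = 4746098*(478802 + 1/3286859) = 4746098*(1573754662919/3286859) = 7469193858170540062/3286859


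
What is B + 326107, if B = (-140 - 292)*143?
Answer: 264331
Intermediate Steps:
B = -61776 (B = -432*143 = -61776)
B + 326107 = -61776 + 326107 = 264331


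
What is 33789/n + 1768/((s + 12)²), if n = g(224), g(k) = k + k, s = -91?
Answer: 30238459/399424 ≈ 75.705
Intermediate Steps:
g(k) = 2*k
n = 448 (n = 2*224 = 448)
33789/n + 1768/((s + 12)²) = 33789/448 + 1768/((-91 + 12)²) = 33789*(1/448) + 1768/((-79)²) = 4827/64 + 1768/6241 = 30238459/399424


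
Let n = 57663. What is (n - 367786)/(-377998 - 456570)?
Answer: 310123/834568 ≈ 0.37160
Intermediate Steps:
(n - 367786)/(-377998 - 456570) = (57663 - 367786)/(-377998 - 456570) = -310123/(-834568) = -310123*(-1/834568) = 310123/834568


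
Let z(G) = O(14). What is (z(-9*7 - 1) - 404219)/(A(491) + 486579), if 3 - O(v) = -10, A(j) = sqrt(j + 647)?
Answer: -196678151274/236759122103 + 404206*sqrt(1138)/236759122103 ≈ -0.83065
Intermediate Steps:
A(j) = sqrt(647 + j)
O(v) = 13 (O(v) = 3 - 1*(-10) = 3 + 10 = 13)
z(G) = 13
(z(-9*7 - 1) - 404219)/(A(491) + 486579) = (13 - 404219)/(sqrt(647 + 491) + 486579) = -404206/(sqrt(1138) + 486579) = -404206/(486579 + sqrt(1138))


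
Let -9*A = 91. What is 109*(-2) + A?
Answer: -2053/9 ≈ -228.11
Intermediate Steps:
A = -91/9 (A = -1/9*91 = -91/9 ≈ -10.111)
109*(-2) + A = 109*(-2) - 91/9 = -218 - 91/9 = -2053/9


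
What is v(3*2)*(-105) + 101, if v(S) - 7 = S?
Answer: -1264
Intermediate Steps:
v(S) = 7 + S
v(3*2)*(-105) + 101 = (7 + 3*2)*(-105) + 101 = (7 + 6)*(-105) + 101 = 13*(-105) + 101 = -1365 + 101 = -1264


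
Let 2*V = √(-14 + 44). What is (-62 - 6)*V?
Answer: -34*√30 ≈ -186.23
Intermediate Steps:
V = √30/2 (V = √(-14 + 44)/2 = √30/2 ≈ 2.7386)
(-62 - 6)*V = (-62 - 6)*(√30/2) = -34*√30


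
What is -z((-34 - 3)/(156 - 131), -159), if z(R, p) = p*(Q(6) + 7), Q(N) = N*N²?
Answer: 35457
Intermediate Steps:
Q(N) = N³
z(R, p) = 223*p (z(R, p) = p*(6³ + 7) = p*(216 + 7) = p*223 = 223*p)
-z((-34 - 3)/(156 - 131), -159) = -223*(-159) = -1*(-35457) = 35457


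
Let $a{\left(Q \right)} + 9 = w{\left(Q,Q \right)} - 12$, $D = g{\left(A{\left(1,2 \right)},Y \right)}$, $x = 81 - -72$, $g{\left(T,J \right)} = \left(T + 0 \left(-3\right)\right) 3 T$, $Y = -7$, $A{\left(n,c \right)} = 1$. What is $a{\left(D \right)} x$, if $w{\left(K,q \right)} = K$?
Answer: $-2754$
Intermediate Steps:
$g{\left(T,J \right)} = 3 T^{2}$ ($g{\left(T,J \right)} = \left(T + 0\right) 3 T = T 3 T = 3 T T = 3 T^{2}$)
$x = 153$ ($x = 81 + 72 = 153$)
$D = 3$ ($D = 3 \cdot 1^{2} = 3 \cdot 1 = 3$)
$a{\left(Q \right)} = -21 + Q$ ($a{\left(Q \right)} = -9 + \left(Q - 12\right) = -9 + \left(-12 + Q\right) = -21 + Q$)
$a{\left(D \right)} x = \left(-21 + 3\right) 153 = \left(-18\right) 153 = -2754$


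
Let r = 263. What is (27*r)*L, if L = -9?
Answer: -63909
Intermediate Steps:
(27*r)*L = (27*263)*(-9) = 7101*(-9) = -63909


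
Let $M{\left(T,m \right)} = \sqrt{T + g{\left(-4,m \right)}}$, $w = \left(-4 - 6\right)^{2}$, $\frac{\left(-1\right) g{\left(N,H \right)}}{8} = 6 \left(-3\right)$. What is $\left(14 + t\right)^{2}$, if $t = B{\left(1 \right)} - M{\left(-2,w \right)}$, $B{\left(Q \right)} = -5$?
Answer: $\left(9 - \sqrt{142}\right)^{2} \approx 8.5052$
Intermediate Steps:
$g{\left(N,H \right)} = 144$ ($g{\left(N,H \right)} = - 8 \cdot 6 \left(-3\right) = \left(-8\right) \left(-18\right) = 144$)
$w = 100$ ($w = \left(-4 - 6\right)^{2} = \left(-10\right)^{2} = 100$)
$M{\left(T,m \right)} = \sqrt{144 + T}$ ($M{\left(T,m \right)} = \sqrt{T + 144} = \sqrt{144 + T}$)
$t = -5 - \sqrt{142}$ ($t = -5 - \sqrt{144 - 2} = -5 - \sqrt{142} \approx -16.916$)
$\left(14 + t\right)^{2} = \left(14 - \left(5 + \sqrt{142}\right)\right)^{2} = \left(9 - \sqrt{142}\right)^{2}$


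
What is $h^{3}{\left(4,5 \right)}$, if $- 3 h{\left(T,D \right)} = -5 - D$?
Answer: $\frac{1000}{27} \approx 37.037$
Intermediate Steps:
$h{\left(T,D \right)} = \frac{5}{3} + \frac{D}{3}$ ($h{\left(T,D \right)} = - \frac{-5 - D}{3} = \frac{5}{3} + \frac{D}{3}$)
$h^{3}{\left(4,5 \right)} = \left(\frac{5}{3} + \frac{1}{3} \cdot 5\right)^{3} = \left(\frac{5}{3} + \frac{5}{3}\right)^{3} = \left(\frac{10}{3}\right)^{3} = \frac{1000}{27}$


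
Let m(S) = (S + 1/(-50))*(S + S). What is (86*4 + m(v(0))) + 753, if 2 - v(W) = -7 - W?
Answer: 31466/25 ≈ 1258.6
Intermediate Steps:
v(W) = 9 + W (v(W) = 2 - (-7 - W) = 2 + (7 + W) = 9 + W)
m(S) = 2*S*(-1/50 + S) (m(S) = (S - 1/50)*(2*S) = (-1/50 + S)*(2*S) = 2*S*(-1/50 + S))
(86*4 + m(v(0))) + 753 = (86*4 + (9 + 0)*(-1 + 50*(9 + 0))/25) + 753 = (344 + (1/25)*9*(-1 + 50*9)) + 753 = (344 + (1/25)*9*(-1 + 450)) + 753 = (344 + (1/25)*9*449) + 753 = (344 + 4041/25) + 753 = 12641/25 + 753 = 31466/25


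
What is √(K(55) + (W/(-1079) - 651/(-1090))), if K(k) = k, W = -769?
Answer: 3*√8654430133310/1176110 ≈ 7.5040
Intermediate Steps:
√(K(55) + (W/(-1079) - 651/(-1090))) = √(55 + (-769/(-1079) - 651/(-1090))) = √(55 + (-769*(-1/1079) - 651*(-1/1090))) = √(55 + (769/1079 + 651/1090)) = √(55 + 1540639/1176110) = √(66226689/1176110) = 3*√8654430133310/1176110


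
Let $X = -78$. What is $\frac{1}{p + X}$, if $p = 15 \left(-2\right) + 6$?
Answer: $- \frac{1}{102} \approx -0.0098039$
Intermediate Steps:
$p = -24$ ($p = -30 + 6 = -24$)
$\frac{1}{p + X} = \frac{1}{-24 - 78} = \frac{1}{-102} = - \frac{1}{102}$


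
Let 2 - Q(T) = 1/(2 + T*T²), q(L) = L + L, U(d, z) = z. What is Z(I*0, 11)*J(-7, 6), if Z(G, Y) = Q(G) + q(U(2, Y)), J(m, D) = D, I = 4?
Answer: 141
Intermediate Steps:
q(L) = 2*L
Q(T) = 2 - 1/(2 + T³) (Q(T) = 2 - 1/(2 + T*T²) = 2 - 1/(2 + T³))
Z(G, Y) = 2*Y + (3 + 2*G³)/(2 + G³) (Z(G, Y) = (3 + 2*G³)/(2 + G³) + 2*Y = 2*Y + (3 + 2*G³)/(2 + G³))
Z(I*0, 11)*J(-7, 6) = ((3 + 2*(4*0)³ + 2*11*(2 + (4*0)³))/(2 + (4*0)³))*6 = ((3 + 2*0³ + 2*11*(2 + 0³))/(2 + 0³))*6 = ((3 + 2*0 + 2*11*(2 + 0))/(2 + 0))*6 = ((3 + 0 + 2*11*2)/2)*6 = ((3 + 0 + 44)/2)*6 = ((½)*47)*6 = (47/2)*6 = 141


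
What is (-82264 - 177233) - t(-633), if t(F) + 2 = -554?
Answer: -258941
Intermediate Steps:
t(F) = -556 (t(F) = -2 - 554 = -556)
(-82264 - 177233) - t(-633) = (-82264 - 177233) - 1*(-556) = -259497 + 556 = -258941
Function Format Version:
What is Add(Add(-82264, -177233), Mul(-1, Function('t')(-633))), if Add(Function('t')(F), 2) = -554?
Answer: -258941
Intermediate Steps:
Function('t')(F) = -556 (Function('t')(F) = Add(-2, -554) = -556)
Add(Add(-82264, -177233), Mul(-1, Function('t')(-633))) = Add(Add(-82264, -177233), Mul(-1, -556)) = Add(-259497, 556) = -258941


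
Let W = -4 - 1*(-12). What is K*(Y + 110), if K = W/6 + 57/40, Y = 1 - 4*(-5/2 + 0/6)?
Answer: 40051/120 ≈ 333.76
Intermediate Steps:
Y = 11 (Y = 1 - 4*(-5*1/2 + 0*(1/6)) = 1 - 4*(-5/2 + 0) = 1 - 4*(-5/2) = 1 + 10 = 11)
W = 8 (W = -4 + 12 = 8)
K = 331/120 (K = 8/6 + 57/40 = 8*(1/6) + 57*(1/40) = 4/3 + 57/40 = 331/120 ≈ 2.7583)
K*(Y + 110) = 331*(11 + 110)/120 = (331/120)*121 = 40051/120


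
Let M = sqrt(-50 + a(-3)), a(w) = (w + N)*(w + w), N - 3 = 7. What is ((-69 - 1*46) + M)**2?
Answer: 13133 - 460*I*sqrt(23) ≈ 13133.0 - 2206.1*I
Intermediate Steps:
N = 10 (N = 3 + 7 = 10)
a(w) = 2*w*(10 + w) (a(w) = (w + 10)*(w + w) = (10 + w)*(2*w) = 2*w*(10 + w))
M = 2*I*sqrt(23) (M = sqrt(-50 + 2*(-3)*(10 - 3)) = sqrt(-50 + 2*(-3)*7) = sqrt(-50 - 42) = sqrt(-92) = 2*I*sqrt(23) ≈ 9.5917*I)
((-69 - 1*46) + M)**2 = ((-69 - 1*46) + 2*I*sqrt(23))**2 = ((-69 - 46) + 2*I*sqrt(23))**2 = (-115 + 2*I*sqrt(23))**2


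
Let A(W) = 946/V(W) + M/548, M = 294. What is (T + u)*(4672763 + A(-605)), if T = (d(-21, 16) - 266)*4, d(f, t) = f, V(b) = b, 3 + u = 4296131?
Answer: 30244614761818638/1507 ≈ 2.0069e+13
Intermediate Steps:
u = 4296128 (u = -3 + 4296131 = 4296128)
T = -1148 (T = (-21 - 266)*4 = -287*4 = -1148)
A(W) = 147/274 + 946/W (A(W) = 946/W + 294/548 = 946/W + 294*(1/548) = 946/W + 147/274 = 147/274 + 946/W)
(T + u)*(4672763 + A(-605)) = (-1148 + 4296128)*(4672763 + (147/274 + 946/(-605))) = 4294980*(4672763 + (147/274 + 946*(-1/605))) = 4294980*(4672763 + (147/274 - 86/55)) = 4294980*(4672763 - 15479/15070) = 4294980*(70418522931/15070) = 30244614761818638/1507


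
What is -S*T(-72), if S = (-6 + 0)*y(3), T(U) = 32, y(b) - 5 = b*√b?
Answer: 960 + 576*√3 ≈ 1957.7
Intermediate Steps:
y(b) = 5 + b^(3/2) (y(b) = 5 + b*√b = 5 + b^(3/2))
S = -30 - 18*√3 (S = (-6 + 0)*(5 + 3^(3/2)) = -6*(5 + 3*√3) = -30 - 18*√3 ≈ -61.177)
-S*T(-72) = -(-30 - 18*√3)*32 = -(-960 - 576*√3) = 960 + 576*√3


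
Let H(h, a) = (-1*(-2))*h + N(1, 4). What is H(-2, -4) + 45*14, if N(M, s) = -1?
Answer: 625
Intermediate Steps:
H(h, a) = -1 + 2*h (H(h, a) = (-1*(-2))*h - 1 = 2*h - 1 = -1 + 2*h)
H(-2, -4) + 45*14 = (-1 + 2*(-2)) + 45*14 = (-1 - 4) + 630 = -5 + 630 = 625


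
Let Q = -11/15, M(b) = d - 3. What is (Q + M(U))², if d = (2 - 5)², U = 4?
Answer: 6241/225 ≈ 27.738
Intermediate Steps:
d = 9 (d = (-3)² = 9)
M(b) = 6 (M(b) = 9 - 3 = 6)
Q = -11/15 (Q = -11*1/15 = -11/15 ≈ -0.73333)
(Q + M(U))² = (-11/15 + 6)² = (79/15)² = 6241/225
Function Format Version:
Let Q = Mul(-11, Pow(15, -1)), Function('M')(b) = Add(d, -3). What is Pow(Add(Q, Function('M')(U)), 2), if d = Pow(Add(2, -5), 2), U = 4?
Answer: Rational(6241, 225) ≈ 27.738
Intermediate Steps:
d = 9 (d = Pow(-3, 2) = 9)
Function('M')(b) = 6 (Function('M')(b) = Add(9, -3) = 6)
Q = Rational(-11, 15) (Q = Mul(-11, Rational(1, 15)) = Rational(-11, 15) ≈ -0.73333)
Pow(Add(Q, Function('M')(U)), 2) = Pow(Add(Rational(-11, 15), 6), 2) = Pow(Rational(79, 15), 2) = Rational(6241, 225)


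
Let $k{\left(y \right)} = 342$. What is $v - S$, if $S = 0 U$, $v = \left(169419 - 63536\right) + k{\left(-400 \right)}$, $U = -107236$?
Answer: $106225$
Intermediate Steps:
$v = 106225$ ($v = \left(169419 - 63536\right) + 342 = 105883 + 342 = 106225$)
$S = 0$ ($S = 0 \left(-107236\right) = 0$)
$v - S = 106225 - 0 = 106225 + 0 = 106225$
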